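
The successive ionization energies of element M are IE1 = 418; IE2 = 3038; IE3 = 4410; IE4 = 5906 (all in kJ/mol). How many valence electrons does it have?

Look for the largest jump between consecutive ionization energies: IE2/IE1 ≈ 7.3, far larger than any earlier ratio.
That jump marks the point where a core electron is being removed. So the atom has 1 valence electron.

1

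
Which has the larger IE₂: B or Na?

The second ionization energy removes an electron from the +1 ion. For each element: B⁺ still has 2 valence electrons; Na⁺ is the bare [Ne] core.
Pulling an electron out of a noble-gas core costs far more than removing a remaining valence electron, so Na sits at the high end of IE_2.
Tabulated IE_2 (kJ/mol): B 2427, Na 4562.
So the second ionization energies run B < Na.

Na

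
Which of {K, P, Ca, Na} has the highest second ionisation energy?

Na

The second ionization energy removes an electron from the +1 ion. For each element: K⁺ is the bare [Ar] core; P⁺ still has 4 valence electrons; Ca⁺ still has 1 valence electron; Na⁺ is the bare [Ne] core.
Pulling an electron out of a noble-gas core costs far more than removing a remaining valence electron, so K and Na sit at the high end of IE_2.
Valence configurations: P⁺ [Ne]3s²3p², Ca⁺ [Ar]4s¹.
The numbers (kJ/mol): K 3052, P 1907, Ca 1145, Na 4562.
Putting it together, IE_2: Ca < P < K < Na.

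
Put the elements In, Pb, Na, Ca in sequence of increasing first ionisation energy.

Na is in period 3, group 1; Ca is in period 4, group 2; In is in period 5, group 13; Pb is in period 6, group 14.
Across a period the outer electron is held more tightly (higher IE₁); down a group it sits in a higher shell, more shielded, and comes off more easily.
These sit on a diagonal, where the across-period and down-group effects partly cancel.
In > Na: the two effects oppose for this pair; the across-period effect wins (558 vs 496 kJ/mol).
Ca > In: period and group pull opposite ways; the down-group shift dominates (590 vs 558 kJ/mol).
Pb > Ca: the two effects oppose for this pair; the across-period effect wins (716 vs 590 kJ/mol).
For reference (kJ/mol): Na 496, Ca 590, In 558, Pb 716.
So from lowest to highest: Na < In < Ca < Pb.

Na < In < Ca < Pb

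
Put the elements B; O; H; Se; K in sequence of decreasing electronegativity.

O > Se > H > B > K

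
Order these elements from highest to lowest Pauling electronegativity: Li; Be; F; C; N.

F, N, C, Be, Li

Li is in period 2, group 1; Be is in period 2, group 2; C is in period 2, group 14; N is in period 2, group 15; F is in period 2, group 17.
EN rises left→right (higher Z_eff, smaller atoms) and falls top→bottom (larger, more shielded atoms).
All lie in period 2, so electronegativity increases left to right.
So from highest to lowest: F > N > C > Be > Li.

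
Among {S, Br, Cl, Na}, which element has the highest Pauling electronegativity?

Smaller atoms with higher effective nuclear charge are more electronegative.
Here both period and group differ, so the two effects have to be weighed against each other.
S > Na: S lies to the right of Na in period 3, so the across-period effect alone puts S higher.
Br > S: period and group pull opposite ways; the across-period shift dominates (2.96 vs 2.58).
Cl > Br: Cl sits above Br in group 17, so the down-group effect alone puts Cl higher.
For reference (Pauling): Na 0.93, S 2.58, Cl 3.16, Br 2.96.
The highest Pauling electronegativity among these belongs to Cl.

Cl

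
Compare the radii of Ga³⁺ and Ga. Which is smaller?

Ga³⁺

Forming Ga³⁺ removes 3 electrons from Ga. Fewer electrons for the same nuclear charge means less shielding and a higher Z_eff on the remaining electrons, and for main-group metals the entire outer shell is lost.
A cation is smaller than its parent atom: Ga³⁺ < Ga.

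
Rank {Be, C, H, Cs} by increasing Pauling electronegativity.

H is in period 1, group 1; Be is in period 2, group 2; C is in period 2, group 14; Cs is in period 6, group 1.
Electronegativity increases across a period and decreases down a group, tracking effective nuclear charge and atomic size.
These span different periods and groups, so the two trends combine.
Be > Cs: relative to Cs, both the across-period and down-group shifts push Be's electronegativity up.
H > Be: the two effects oppose for this pair; the down-group effect wins (2.20 vs 1.57).
C > H: period and group pull opposite ways; the across-period shift dominates (2.55 vs 2.20).
For reference (Pauling): H 2.20, Be 1.57, C 2.55, Cs 0.79.
So from lowest to highest: Cs < Be < H < C.

Cs < Be < H < C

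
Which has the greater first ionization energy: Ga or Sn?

Sn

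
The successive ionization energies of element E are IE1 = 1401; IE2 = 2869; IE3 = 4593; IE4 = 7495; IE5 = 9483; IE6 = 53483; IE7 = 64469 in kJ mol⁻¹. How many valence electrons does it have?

5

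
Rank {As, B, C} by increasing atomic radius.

B is in period 2, group 13; C is in period 2, group 14; As is in period 4, group 15.
Atomic radius shrinks across a period as nuclear charge pulls the same shell inward, and grows down a group as new shells are added.
Here both period and group differ, so the two effects have to be weighed against each other.
B > C: B lies to the left of C in period 2, so the across-period effect alone puts B larger.
As > B: period and group pull opposite ways; the down-group shift dominates (121 vs 85 pm).
Tabulated atomic radius (pm): B 85, C 75, As 121.
So from smallest to largest: C < B < As.

C < B < As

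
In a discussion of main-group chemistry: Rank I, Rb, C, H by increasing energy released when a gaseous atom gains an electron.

Rb < H < C < I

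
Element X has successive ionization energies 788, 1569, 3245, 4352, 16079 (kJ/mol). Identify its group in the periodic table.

Group 14

Look for the largest jump between consecutive ionization energies: IE5/IE4 ≈ 3.7, far larger than any earlier ratio.
That jump marks the point where a core electron is being removed. So the atom has 4 valence electrons.
A main-group element with 4 valence electrons is in group 14.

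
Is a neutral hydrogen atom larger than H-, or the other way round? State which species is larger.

H-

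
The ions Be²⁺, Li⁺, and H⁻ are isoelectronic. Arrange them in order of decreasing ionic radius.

H⁻ > Li⁺ > Be²⁺

All of these have 2 electrons, so size is governed by nuclear charge alone: the more protons, the stronger the pull on the same electron cloud, and the smaller the ion.
Nuclear charges: Be²⁺ (Z=4), Li⁺ (Z=3), H⁻ (Z=1).
Largest to smallest: H⁻ > Li⁺ > Be²⁺.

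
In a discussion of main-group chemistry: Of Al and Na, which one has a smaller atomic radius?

Na is in period 3, group 1; Al is in period 3, group 13.
Radius decreases left→right (rising Z_eff, same n) and increases top→bottom (higher n).
All lie in period 3, so atomic radius increases right to left.
So Al has the smaller atomic radius (Al < Na).

Al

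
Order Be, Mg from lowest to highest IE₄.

Mg, Be

Consider each +3 ion: Be³⁺ is already 1 electron into the core; Mg³⁺ is already 1 electron into the core.
All of these are removing an electron from a noble-gas core or deeper; the smaller core (lower principal quantum number) is held far more tightly, and within a period the higher nuclear charge binds the same core more tightly.
The numbers (kJ/mol): Be 21007, Mg 10543.
Putting it together, IE_4: Mg < Be.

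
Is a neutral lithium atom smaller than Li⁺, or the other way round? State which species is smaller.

Forming Li⁺ removes 1 electron from Li. Fewer electrons for the same nuclear charge means less shielding and a higher Z_eff on the remaining electrons, and for main-group metals the entire outer shell is lost.
A cation is smaller than its parent atom: Li⁺ < Li.

Li⁺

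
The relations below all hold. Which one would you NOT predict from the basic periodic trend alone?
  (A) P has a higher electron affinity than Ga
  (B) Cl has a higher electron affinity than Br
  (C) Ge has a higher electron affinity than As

(C)

The general trend: electron affinity increases across a period and decreases down a group.
(A) P (period 3, group 15) vs Ga (period 4, group 13): the stated order agrees with the simple trend.
(B) Cl (period 3, group 17) vs Br (period 4, group 17): the stated order agrees with the simple trend.
(C) Ge (period 4, group 14) vs As (period 4, group 15): the stated order contradicts the simple trend.
The exception is (C): adding an electron to As's half-filled 4p³ is unfavourable, so Ge (4p²) has the more exothermic EA.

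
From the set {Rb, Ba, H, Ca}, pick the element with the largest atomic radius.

Rb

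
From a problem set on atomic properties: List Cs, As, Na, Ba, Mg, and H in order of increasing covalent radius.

H is in period 1, group 1; Na is in period 3, group 1; Mg is in period 3, group 2; As is in period 4, group 15; Cs is in period 6, group 1; Ba is in period 6, group 2.
Moving right in a period, electrons are added to the same shell under a stronger nuclear pull, so atoms get smaller; moving down, a new shell is opened and atoms get larger.
Here both period and group differ, so the two effects have to be weighed against each other.
As > H: the two effects oppose for this pair; the down-group effect wins (121 vs 32 pm).
Mg > As: period and group pull opposite ways; the across-period shift dominates (139 vs 121 pm).
Na > Mg: both are in period 3; the period trend gives Na the larger value.
Ba > Na: the two effects oppose for this pair; the down-group effect wins (196 vs 155 pm).
Cs > Ba: Cs lies to the left of Ba in period 6, so the across-period effect alone puts Cs larger.
Approximate values (pm): H 32, Na 155, Mg 139, As 121, Cs 232, Ba 196.
So from smallest to largest: H < As < Mg < Na < Ba < Cs.

H, As, Mg, Na, Ba, Cs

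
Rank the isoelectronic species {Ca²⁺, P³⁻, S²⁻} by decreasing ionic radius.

P³⁻, S²⁻, Ca²⁺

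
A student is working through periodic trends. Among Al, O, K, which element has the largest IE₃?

Consider each +2 ion: Al²⁺ still has 1 valence electron; O²⁺ still has 4 valence electrons; K²⁺ is already 1 electron into the core.
Usually core removal costs more than valence removal, but here the competition is close: a tightly held n=2 valence electron can cost more to remove than an n=3 core electron, so the actual values have to decide it.
Valence configurations: Al²⁺ [Ne]3s¹, O²⁺ [He]2s²2p².
The numbers (kJ/mol): Al 2745, O 5300, K 4420.
Putting it together, IE_3: Al < K < O.

O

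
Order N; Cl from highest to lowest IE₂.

N > Cl

IE_2 is the cost of taking one more electron from the +1 cation: N⁺ still has 4 valence electrons; Cl⁺ still has 6 valence electrons.
All are still removing valence electrons, so compare the +1 ions as you would atoms: IE_2 generally rises across a period (higher Z_eff) and falls down a group (larger shell), subject to the usual subshell exceptions.
Valence configurations: N⁺ [He]2s²2p², Cl⁺ [Ne]3s²3p⁴.
Tabulated IE_2 (kJ/mol): N 2856, Cl 2298.
Putting it together, IE_2: Cl < N.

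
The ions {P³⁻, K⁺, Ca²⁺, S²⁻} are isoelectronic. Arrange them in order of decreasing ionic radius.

All of these have 18 electrons, so size is governed by nuclear charge alone: the more protons, the stronger the pull on the same electron cloud, and the smaller the ion.
Nuclear charges: Ca²⁺ (Z=20), K⁺ (Z=19), S²⁻ (Z=16), P³⁻ (Z=15).
Largest to smallest: P³⁻ > S²⁻ > K⁺ > Ca²⁺.

P³⁻, S²⁻, K⁺, Ca²⁺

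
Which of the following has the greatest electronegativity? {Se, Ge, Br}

Br

Ge is in period 4, group 14; Se is in period 4, group 16; Br is in period 4, group 17.
Atoms toward the upper right of the periodic table pull bonding electrons most strongly.
All lie in period 4, so electronegativity increases left to right.
The greatest electronegativity among these belongs to Br.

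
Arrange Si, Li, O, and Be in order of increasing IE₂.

Si < Be < O < Li

The second ionization energy removes an electron from the +1 ion. For each element: Si⁺ still has 3 valence electrons; Li⁺ is the bare [He] core; O⁺ still has 5 valence electrons; Be⁺ still has 1 valence electron.
Pulling an electron out of a noble-gas core costs far more than removing a remaining valence electron, so Li sits at the high end of IE_2.
Valence configurations: Si⁺ [Ne]3s²3p¹, O⁺ [He]2s²2p³, Be⁺ [He]2s¹.
Approximate IE_2 values (kJ/mol): Si 1577, Li 7298, O 3388, Be 1757.
Putting it together, IE_2: Si < Be < O < Li.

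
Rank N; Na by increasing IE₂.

After 1 electron has been removed, what remains? N⁺ still has 4 valence electrons; Na⁺ is the bare [Ne] core.
Breaking into a closed-shell core is much more expensive than removing a leftover valence electron — Na has the largest IE_2 here.
Tabulated IE_2 (kJ/mol): N 2856, Na 4562.
Hence IE_2: N < Na.

N, Na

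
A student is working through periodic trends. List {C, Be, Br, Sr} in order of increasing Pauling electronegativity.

Sr, Be, C, Br

Be is in period 2, group 2; C is in period 2, group 14; Br is in period 4, group 17; Sr is in period 5, group 2.
Electronegativity increases across a period and decreases down a group, tracking effective nuclear charge and atomic size.
These span different periods and groups, so the two trends combine.
Be > Sr: Be sits above Sr in group 2, so the down-group effect alone puts Be higher.
C > Be: both are in period 2; the period trend gives C the larger value.
Br > C: period and group pull opposite ways; the across-period shift dominates (2.96 vs 2.55).
Tabulated electronegativity (Pauling): Be 1.57, C 2.55, Br 2.96, Sr 0.95.
So from lowest to highest: Sr < Be < C < Br.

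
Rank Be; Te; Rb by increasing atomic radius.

Be < Te < Rb

Be is in period 2, group 2; Rb is in period 5, group 1; Te is in period 5, group 16.
Moving right in a period, electrons are added to the same shell under a stronger nuclear pull, so atoms get smaller; moving down, a new shell is opened and atoms get larger.
Here both period and group differ, so the two effects have to be weighed against each other.
Te > Be: period and group pull opposite ways; the down-group shift dominates (136 vs 102 pm).
Rb > Te: both are in period 5; the period trend gives Rb the larger value.
Tabulated atomic radius (pm): Be 102, Rb 210, Te 136.
So from smallest to largest: Be < Te < Rb.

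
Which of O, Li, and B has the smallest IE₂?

B

Consider each +1 ion: O⁺ still has 5 valence electrons; Li⁺ is the bare [He] core; B⁺ still has 2 valence electrons.
Pulling an electron out of a noble-gas core costs far more than removing a remaining valence electron, so Li sits at the high end of IE_2.
Valence configurations: O⁺ [He]2s²2p³, B⁺ [He]2s².
Tabulated IE_2 (kJ/mol): O 3388, Li 7298, B 2427.
So the second ionization energies run B < O < Li.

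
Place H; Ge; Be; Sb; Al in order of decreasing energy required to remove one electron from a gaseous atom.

H is in period 1, group 1; Be is in period 2, group 2; Al is in period 3, group 13; Ge is in period 4, group 14; Sb is in period 5, group 15.
Removing the outermost electron gets harder across a period and easier down a group.
A diagonal step moves right (one effect) and down (the opposite effect) at once.
Ge > Al: period and group pull opposite ways; the across-period shift dominates (762 vs 578 kJ/mol).
Sb > Ge: the two effects oppose for this pair; the across-period effect wins (831 vs 762 kJ/mol).
Be > Sb: period and group pull opposite ways; the down-group shift dominates (900 vs 831 kJ/mol).
H > Be: period and group pull opposite ways; the down-group shift dominates (1312 vs 900 kJ/mol).
For reference (kJ/mol): H 1312, Be 900, Al 578, Ge 762, Sb 831.
So from highest to lowest: H > Be > Sb > Ge > Al.

H > Be > Sb > Ge > Al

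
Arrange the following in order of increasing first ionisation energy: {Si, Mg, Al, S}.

Al, Mg, Si, S

IE₁ increases left→right with effective nuclear charge and decreases top→bottom as the valence shell moves farther out.
All lie in period 3; the across-period trend (first ionization energy increases left to right) applies, with the exception below.
Note the exception: Mg has a higher first ionization energy than Al, contrary to the simple trend — Al's single 3p electron is easier to remove than one from Mg's filled 3s².
Tabulated first ionization energy (kJ/mol): Mg 738, Al 578, Si 786, S 1000.
So from lowest to highest: Al < Mg < Si < S.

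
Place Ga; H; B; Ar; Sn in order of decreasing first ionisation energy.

Ar > H > B > Sn > Ga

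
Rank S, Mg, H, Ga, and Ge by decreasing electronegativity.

S > H > Ge > Ga > Mg

H is in period 1, group 1; Mg is in period 3, group 2; S is in period 3, group 16; Ga is in period 4, group 13; Ge is in period 4, group 14.
Electronegativity increases across a period and decreases down a group, tracking effective nuclear charge and atomic size.
These span different periods and groups, so the two trends combine.
Ga > Mg: the two effects oppose for this pair; the across-period effect wins (1.81 vs 1.31).
Ge > Ga: both are in period 4; the period trend gives Ge the larger value.
H > Ge: period and group pull opposite ways; the down-group shift dominates (2.20 vs 2.01).
S > H: the two effects oppose for this pair; the across-period effect wins (2.58 vs 2.20).
Tabulated electronegativity (Pauling): H 2.20, Mg 1.31, S 2.58, Ga 1.81, Ge 2.01.
So from highest to lowest: S > H > Ge > Ga > Mg.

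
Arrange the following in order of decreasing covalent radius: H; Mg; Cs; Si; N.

Cs > Mg > Si > N > H

H is in period 1, group 1; N is in period 2, group 15; Mg is in period 3, group 2; Si is in period 3, group 14; Cs is in period 6, group 1.
Across a period the added protons contract the valence shell; down a group each new principal shell makes the atom larger.
These span different periods and groups, so the two trends combine.
N > H: period and group pull opposite ways; the down-group shift dominates (71 vs 32 pm).
Si > N: both effects reinforce here, so Si is clearly the larger of the two.
Mg > Si: Mg lies to the left of Si in period 3, so the across-period effect alone puts Mg larger.
Cs > Mg: both effects reinforce here, so Cs is clearly the larger of the two.
For reference (pm): H 32, N 71, Mg 139, Si 116, Cs 232.
So from largest to smallest: Cs > Mg > Si > N > H.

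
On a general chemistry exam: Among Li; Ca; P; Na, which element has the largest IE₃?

The third ionization energy removes an electron from the +2 ion. For each element: Li²⁺ is already 1 electron into the core; Ca²⁺ is the bare [Ar] core; P²⁺ still has 3 valence electrons; Na²⁺ is already 1 electron into the core.
Breaking into a closed-shell core is much more expensive than removing a leftover valence electron — Ca, Na and Li have the largest IE_3 here.
The numbers (kJ/mol): Li 11815, Ca 4912, P 2914, Na 6910.
So the third ionization energies run P < Ca < Na < Li.

Li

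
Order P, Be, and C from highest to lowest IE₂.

C, P, Be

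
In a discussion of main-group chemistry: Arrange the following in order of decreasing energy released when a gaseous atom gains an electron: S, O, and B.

S > O > B

EA tends to increase across a period and decrease down a group, though the pattern is less regular than for IE or radius.
Here both period and group differ, so the two effects have to be weighed against each other.
O > B: both are in period 2; the period trend gives O the larger value.
S > O: this pair runs against the simple trend — see the exception note.
Note the exception: S has a higher electron affinity than O, contrary to the simple trend — the compact 2p subshell of O repels the added electron more than S's larger 3p does.
Approximate values (kJ/mol): B 27, O 141, S 200.
So from highest to lowest: S > O > B.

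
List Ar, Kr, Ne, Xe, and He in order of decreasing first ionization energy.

He > Ne > Ar > Kr > Xe

He is in period 1, group 18; Ne is in period 2, group 18; Ar is in period 3, group 18; Kr is in period 4, group 18; Xe is in period 5, group 18.
First ionization energy rises across a period (greater Z_eff holds electrons more tightly) and falls down a group (valence electrons are farther from the nucleus).
All are in group 18, so first ionization energy increases up the group.
So from highest to lowest: He > Ne > Ar > Kr > Xe.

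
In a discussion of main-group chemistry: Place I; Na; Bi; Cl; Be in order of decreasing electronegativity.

Cl, I, Bi, Be, Na

Be is in period 2, group 2; Na is in period 3, group 1; Cl is in period 3, group 17; I is in period 5, group 17; Bi is in period 6, group 15.
Smaller atoms with higher effective nuclear charge are more electronegative.
Here both period and group differ, so the two effects have to be weighed against each other.
Be > Na: relative to Na, both the across-period and down-group shifts push Be's electronegativity up.
Bi > Be: period and group pull opposite ways; the across-period shift dominates (2.02 vs 1.57).
I > Bi: both effects reinforce here, so I is clearly the higher of the two.
Cl > I: Cl sits above I in group 17, so the down-group effect alone puts Cl higher.
Tabulated electronegativity (Pauling): Be 1.57, Na 0.93, Cl 3.16, I 2.66, Bi 2.02.
So from highest to lowest: Cl > I > Bi > Be > Na.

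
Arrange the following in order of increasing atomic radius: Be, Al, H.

H is in period 1, group 1; Be is in period 2, group 2; Al is in period 3, group 13.
Moving right in a period, electrons are added to the same shell under a stronger nuclear pull, so atoms get smaller; moving down, a new shell is opened and atoms get larger.
A diagonal step moves right (one effect) and down (the opposite effect) at once.
Be > H: period and group pull opposite ways; the down-group shift dominates (102 vs 32 pm).
Al > Be: the two effects oppose for this pair; the down-group effect wins (126 vs 102 pm).
For reference (pm): H 32, Be 102, Al 126.
So from smallest to largest: H < Be < Al.

H, Be, Al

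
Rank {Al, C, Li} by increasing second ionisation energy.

Al < C < Li

Consider each +1 ion: Al⁺ still has 2 valence electrons; C⁺ still has 3 valence electrons; Li⁺ is the bare [He] core.
Pulling an electron out of a noble-gas core costs far more than removing a remaining valence electron, so Li sits at the high end of IE_2.
Valence configurations: Al⁺ [Ne]3s², C⁺ [He]2s²2p¹.
Approximate IE_2 values (kJ/mol): Al 1817, C 2353, Li 7298.
Hence IE_2: Al < C < Li.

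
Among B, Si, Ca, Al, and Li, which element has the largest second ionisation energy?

Li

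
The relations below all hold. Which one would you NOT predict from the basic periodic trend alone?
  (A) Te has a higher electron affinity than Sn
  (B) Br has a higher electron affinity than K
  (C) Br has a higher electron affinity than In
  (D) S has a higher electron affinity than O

(D)

The general trend: electron affinity increases across a period and decreases down a group.
(A) Te (period 5, group 16) vs Sn (period 5, group 14): the stated order agrees with the simple trend.
(B) Br (period 4, group 17) vs K (period 4, group 1): the stated order agrees with the simple trend.
(C) Br (period 4, group 17) vs In (period 5, group 13): the stated order agrees with the simple trend.
(D) S (period 3, group 16) vs O (period 2, group 16): the stated order contradicts the simple trend.
The exception is (D): the compact 2p subshell of O repels the added electron more than S's larger 3p does.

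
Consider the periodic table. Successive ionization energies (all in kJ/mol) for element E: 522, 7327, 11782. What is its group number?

Look for the largest jump between consecutive ionization energies: IE2/IE1 ≈ 14.0, far larger than any earlier ratio.
That jump marks the point where a core electron is being removed. So the atom has 1 valence electron.
A main-group element with 1 valence electron is in group 1.

Group 1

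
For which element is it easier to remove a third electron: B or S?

S

After 2 electrons have been removed, what remains? B²⁺ still has 1 valence electron; S²⁺ still has 4 valence electrons.
All are still removing valence electrons, so compare the +2 ions as you would atoms: IE_3 generally rises across a period (higher Z_eff) and falls down a group (larger shell), subject to the usual subshell exceptions.
Valence configurations: B²⁺ [He]2s¹, S²⁺ [Ne]3s²3p².
The numbers (kJ/mol): B 3660, S 3357.
Hence IE_3: S < B.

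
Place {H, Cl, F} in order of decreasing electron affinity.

Cl, F, H

H is in period 1, group 1; F is in period 2, group 17; Cl is in period 3, group 17.
EA tends to increase across a period and decrease down a group, though the pattern is less regular than for IE or radius.
Neither a single period nor a single group — weigh both effects.
F > H: period and group pull opposite ways; the across-period shift dominates (328 vs 73 kJ/mol).
Cl > F: this pair runs against the simple trend — see the exception note.
Note the exception: Cl has a higher electron affinity than F, contrary to the simple trend — F's small 2p subshell makes the incoming electron feel strong e⁻–e⁻ repulsion, so Cl actually releases more energy on gaining an electron.
For reference (kJ/mol): H 73, F 328, Cl 349.
So from highest to lowest: Cl > F > H.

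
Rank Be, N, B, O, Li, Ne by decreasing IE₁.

Ne, N, O, Be, B, Li

First ionization energy rises across a period (greater Z_eff holds electrons more tightly) and falls down a group (valence electrons are farther from the nucleus).
All lie in period 2; the across-period trend (first ionization energy increases left to right) applies, with the exception below.
Note the exception: Be has a higher first ionization energy than B, contrary to the simple trend — removing B's lone 2p electron is easier than breaking Be's filled 2s².
Note the exception: N has a higher first ionization energy than O, contrary to the simple trend — pairing an electron in O's 2p⁴ costs repulsion energy, so O ionizes more easily than half-filled N (2p³).
Approximate values (kJ/mol): Li 520, Be 900, B 801, N 1402, O 1314, Ne 2081.
So from highest to lowest: Ne > N > O > Be > B > Li.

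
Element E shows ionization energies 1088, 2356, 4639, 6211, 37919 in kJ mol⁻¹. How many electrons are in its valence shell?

4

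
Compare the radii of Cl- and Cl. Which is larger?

Cl-

Forming Cl- adds 1 electron to Cl. More electron–electron repulsion in the same shell, with unchanged nuclear charge, lets the cloud expand.
An anion is larger than its parent atom: Cl- > Cl.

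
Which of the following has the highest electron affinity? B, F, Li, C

Li is in period 2, group 1; B is in period 2, group 13; C is in period 2, group 14; F is in period 2, group 17.
Electron affinity generally becomes more exothermic across a period toward the halogens and less exothermic down a group.
All lie in period 2; the across-period trend (electron affinity increases left to right) applies, with the exception below.
Note the exception: Li has a higher electron affinity than B, contrary to the simple trend — B's ns²np¹ configuration gives only a small electron affinity — the sparsely filled np subshell binds an added electron weakly.
For reference (kJ/mol): Li 60, B 27, C 122, F 328.
The highest electron affinity among these belongs to F.

F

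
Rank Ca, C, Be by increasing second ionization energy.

Ca < Be < C

Consider each +1 ion: Ca⁺ still has 1 valence electron; C⁺ still has 3 valence electrons; Be⁺ still has 1 valence electron.
All are still removing valence electrons, so compare the +1 ions as you would atoms: IE_2 generally rises across a period (higher Z_eff) and falls down a group (larger shell), subject to the usual subshell exceptions.
Valence configurations: Ca⁺ [Ar]4s¹, C⁺ [He]2s²2p¹, Be⁺ [He]2s¹.
The numbers (kJ/mol): Ca 1145, C 2353, Be 1757.
So the second ionization energies run Ca < Be < C.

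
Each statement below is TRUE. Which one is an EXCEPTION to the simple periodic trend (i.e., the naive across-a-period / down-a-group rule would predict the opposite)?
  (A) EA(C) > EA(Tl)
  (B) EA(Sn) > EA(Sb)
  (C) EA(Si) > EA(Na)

The general trend: electron affinity increases across a period and decreases down a group.
(A) C (period 2, group 14) vs Tl (period 6, group 13): the stated order agrees with the simple trend.
(B) Sn (period 5, group 14) vs Sb (period 5, group 15): the stated order contradicts the simple trend.
(C) Si (period 3, group 14) vs Na (period 3, group 1): the stated order agrees with the simple trend.
The exception is (B): adding an electron to Sb's half-filled 5p³ is unfavourable, so Sn has the more exothermic EA.

(B)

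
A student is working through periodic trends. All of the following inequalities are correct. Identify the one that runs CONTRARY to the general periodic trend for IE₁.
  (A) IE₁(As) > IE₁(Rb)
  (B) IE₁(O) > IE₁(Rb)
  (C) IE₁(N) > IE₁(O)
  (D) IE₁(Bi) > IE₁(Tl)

The general trend: IE₁ increases across a period and decreases down a group.
(A) As (period 4, group 15) vs Rb (period 5, group 1): the stated order agrees with the simple trend.
(B) O (period 2, group 16) vs Rb (period 5, group 1): the stated order agrees with the simple trend.
(C) N (period 2, group 15) vs O (period 2, group 16): the stated order contradicts the simple trend.
(D) Bi (period 6, group 15) vs Tl (period 6, group 13): the stated order agrees with the simple trend.
The exception is (C): pairing an electron in O's 2p⁴ costs repulsion energy, so O ionizes more easily than half-filled N (2p³).

(C)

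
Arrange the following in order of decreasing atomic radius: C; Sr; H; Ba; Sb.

H is in period 1, group 1; C is in period 2, group 14; Sr is in period 5, group 2; Sb is in period 5, group 15; Ba is in period 6, group 2.
Radius decreases left→right (rising Z_eff, same n) and increases top→bottom (higher n).
These span different periods and groups, so the two trends combine.
C > H: the two effects oppose for this pair; the down-group effect wins (75 vs 32 pm).
Sb > C: period and group pull opposite ways; the down-group shift dominates (140 vs 75 pm).
Sr > Sb: Sr lies to the left of Sb in period 5, so the across-period effect alone puts Sr larger.
Ba > Sr: they share group 2; the group trend gives Ba the larger value.
Tabulated atomic radius (pm): H 32, C 75, Sr 185, Sb 140, Ba 196.
So from largest to smallest: Ba > Sr > Sb > C > H.

Ba > Sr > Sb > C > H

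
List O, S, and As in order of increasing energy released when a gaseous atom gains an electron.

As < O < S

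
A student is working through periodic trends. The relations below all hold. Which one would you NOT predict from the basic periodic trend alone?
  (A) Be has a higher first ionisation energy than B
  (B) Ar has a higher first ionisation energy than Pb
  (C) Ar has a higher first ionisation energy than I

The general trend: first ionisation energy increases across a period and decreases down a group.
(A) Be (period 2, group 2) vs B (period 2, group 13): the stated order contradicts the simple trend.
(B) Ar (period 3, group 18) vs Pb (period 6, group 14): the stated order agrees with the simple trend.
(C) Ar (period 3, group 18) vs I (period 5, group 17): the stated order agrees with the simple trend.
The exception is (A): removing B's lone 2p electron is easier than breaking Be's filled 2s².

(A)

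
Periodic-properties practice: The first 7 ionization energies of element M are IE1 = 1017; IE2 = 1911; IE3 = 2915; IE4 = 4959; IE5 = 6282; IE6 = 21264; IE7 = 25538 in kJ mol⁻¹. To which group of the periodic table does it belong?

Group 15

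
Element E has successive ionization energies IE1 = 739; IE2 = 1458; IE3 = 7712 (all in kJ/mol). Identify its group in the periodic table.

Look for the largest jump between consecutive ionization energies: IE3/IE2 ≈ 5.3, far larger than any earlier ratio.
That jump marks the point where a core electron is being removed. So the atom has 2 valence electrons.
A main-group element with 2 valence electrons is in group 2.

Group 2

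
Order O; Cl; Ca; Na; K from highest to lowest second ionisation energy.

Na, O, K, Cl, Ca

Consider each +1 ion: O⁺ still has 5 valence electrons; Cl⁺ still has 6 valence electrons; Ca⁺ still has 1 valence electron; Na⁺ is the bare [Ne] core; K⁺ is the bare [Ar] core.
Usually core removal costs more than valence removal, but here the competition is close: a tightly held n=2 valence electron can cost more to remove than an n=3 core electron, so the actual values have to decide it.
Valence configurations: O⁺ [He]2s²2p³, Cl⁺ [Ne]3s²3p⁴, Ca⁺ [Ar]4s¹.
Tabulated IE_2 (kJ/mol): O 3388, Cl 2298, Ca 1145, Na 4562, K 3052.
So the second ionization energies run Ca < Cl < K < O < Na.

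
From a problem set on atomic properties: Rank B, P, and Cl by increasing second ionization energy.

P < Cl < B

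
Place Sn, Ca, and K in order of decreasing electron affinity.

K is in period 4, group 1; Ca is in period 4, group 2; Sn is in period 5, group 14.
Atoms with high Z_eff and room in the valence shell (especially the halogens) have the most exothermic electron affinities.
Neither a single period nor a single group — weigh both effects.
K > Ca: this pair runs against the simple trend — see the exception note.
Sn > K: period and group pull opposite ways; the across-period shift dominates (107 vs 48 kJ/mol).
Note the exception: K has a higher electron affinity than Ca, contrary to the simple trend — adding an electron to Ca (ns²) has to open a new, higher-energy np subshell, which is unfavourable.
Approximate values (kJ/mol): K 48, Ca 2, Sn 107.
So from highest to lowest: Sn > K > Ca.

Sn, K, Ca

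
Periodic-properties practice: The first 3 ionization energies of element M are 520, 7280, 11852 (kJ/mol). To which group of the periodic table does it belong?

Look for the largest jump between consecutive ionization energies: IE2/IE1 ≈ 14.0, far larger than any earlier ratio.
That jump marks the point where a core electron is being removed. So the atom has 1 valence electron.
A main-group element with 1 valence electron is in group 1.

Group 1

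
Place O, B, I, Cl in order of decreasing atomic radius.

B is in period 2, group 13; O is in period 2, group 16; Cl is in period 3, group 17; I is in period 5, group 17.
Atomic radius shrinks across a period as nuclear charge pulls the same shell inward, and grows down a group as new shells are added.
Neither a single period nor a single group — weigh both effects.
B > O: both are in period 2; the period trend gives B the larger value.
Cl > B: the two effects oppose for this pair; the down-group effect wins (99 vs 85 pm).
I > Cl: I sits below Cl in group 17, so the down-group effect alone puts I larger.
Tabulated atomic radius (pm): B 85, O 63, Cl 99, I 133.
So from largest to smallest: I > Cl > B > O.

I, Cl, B, O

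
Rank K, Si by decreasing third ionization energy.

K > Si

After 2 electrons have been removed, what remains? K²⁺ is already 1 electron into the core; Si²⁺ still has 2 valence electrons.
Breaking into a closed-shell core is much more expensive than removing a leftover valence electron — K has the largest IE_3 here.
Approximate IE_3 values (kJ/mol): K 4420, Si 3232.
Overall IE_3 order: Si < K.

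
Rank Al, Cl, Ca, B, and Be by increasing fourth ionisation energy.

Cl < Ca < Al < Be < B

The fourth ionization energy removes an electron from the +3 ion. For each element: Al³⁺ is the bare [Ne] core; Cl³⁺ still has 4 valence electrons; Ca³⁺ is already 1 electron into the core; B³⁺ is the bare [He] core; Be³⁺ is already 1 electron into the core.
Breaking into a closed-shell core is much more expensive than removing a leftover valence electron — Ca, Al, Be and B have the largest IE_4 here.
Approximate IE_4 values (kJ/mol): Al 11577, Cl 5159, Ca 6491, B 25026, Be 21007.
Putting it together, IE_4: Cl < Ca < Al < Be < B.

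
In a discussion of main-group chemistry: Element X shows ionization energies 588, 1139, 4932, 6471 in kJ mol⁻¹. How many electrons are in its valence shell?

2

Look for the largest jump between consecutive ionization energies: IE3/IE2 ≈ 4.3, far larger than any earlier ratio.
That jump marks the point where a core electron is being removed. So the atom has 2 valence electrons.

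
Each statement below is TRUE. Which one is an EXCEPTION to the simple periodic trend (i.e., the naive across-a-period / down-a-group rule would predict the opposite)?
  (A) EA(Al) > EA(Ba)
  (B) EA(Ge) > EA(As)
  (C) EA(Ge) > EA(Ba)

The general trend: electron affinity increases across a period and decreases down a group.
(A) Al (period 3, group 13) vs Ba (period 6, group 2): the stated order agrees with the simple trend.
(B) Ge (period 4, group 14) vs As (period 4, group 15): the stated order contradicts the simple trend.
(C) Ge (period 4, group 14) vs Ba (period 6, group 2): the stated order agrees with the simple trend.
The exception is (B): adding an electron to As's half-filled 4p³ is unfavourable, so Ge (4p²) has the more exothermic EA.

(B)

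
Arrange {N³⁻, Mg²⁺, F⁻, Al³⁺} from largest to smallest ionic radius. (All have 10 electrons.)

N³⁻ > F⁻ > Mg²⁺ > Al³⁺

All of these have 10 electrons, so size is governed by nuclear charge alone: the more protons, the stronger the pull on the same electron cloud, and the smaller the ion.
Nuclear charges: Al³⁺ (Z=13), Mg²⁺ (Z=12), F⁻ (Z=9), N³⁻ (Z=7).
Largest to smallest: N³⁻ > F⁻ > Mg²⁺ > Al³⁺.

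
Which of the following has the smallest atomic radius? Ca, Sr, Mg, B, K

B is in period 2, group 13; Mg is in period 3, group 2; K is in period 4, group 1; Ca is in period 4, group 2; Sr is in period 5, group 2.
Moving right in a period, electrons are added to the same shell under a stronger nuclear pull, so atoms get smaller; moving down, a new shell is opened and atoms get larger.
These span different periods and groups, so the two trends combine.
Mg > B: both effects reinforce here, so Mg is clearly the larger of the two.
Ca > Mg: they share group 2; the group trend gives Ca the larger value.
Sr > Ca: they share group 2; the group trend gives Sr the larger value.
K > Sr: the two effects oppose for this pair; the across-period effect wins (196 vs 185 pm).
Approximate values (pm): B 85, Mg 139, K 196, Ca 171, Sr 185.
The smallest atomic radius among these belongs to B.

B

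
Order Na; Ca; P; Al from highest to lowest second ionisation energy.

Na > P > Al > Ca

The second ionization energy removes an electron from the +1 ion. For each element: Na⁺ is the bare [Ne] core; Ca⁺ still has 1 valence electron; P⁺ still has 4 valence electrons; Al⁺ still has 2 valence electrons.
Pulling an electron out of a noble-gas core costs far more than removing a remaining valence electron, so Na sits at the high end of IE_2.
Valence configurations: Ca⁺ [Ar]4s¹, P⁺ [Ne]3s²3p², Al⁺ [Ne]3s².
The numbers (kJ/mol): Na 4562, Ca 1145, P 1907, Al 1817.
Overall IE_2 order: Ca < Al < P < Na.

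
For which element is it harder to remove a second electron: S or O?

The second ionization energy removes an electron from the +1 ion. For each element: S⁺ still has 5 valence electrons; O⁺ still has 5 valence electrons.
All are still removing valence electrons, so compare the +1 ions as you would atoms: IE_2 generally rises across a period (higher Z_eff) and falls down a group (larger shell), subject to the usual subshell exceptions.
Valence configurations: S⁺ [Ne]3s²3p³, O⁺ [He]2s²2p³.
Approximate IE_2 values (kJ/mol): S 2252, O 3388.
Hence IE_2: S < O.

O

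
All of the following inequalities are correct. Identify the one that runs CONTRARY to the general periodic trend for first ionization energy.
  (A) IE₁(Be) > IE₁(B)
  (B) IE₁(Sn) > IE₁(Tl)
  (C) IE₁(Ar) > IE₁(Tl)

The general trend: first ionization energy increases across a period and decreases down a group.
(A) Be (period 2, group 2) vs B (period 2, group 13): the stated order contradicts the simple trend.
(B) Sn (period 5, group 14) vs Tl (period 6, group 13): the stated order agrees with the simple trend.
(C) Ar (period 3, group 18) vs Tl (period 6, group 13): the stated order agrees with the simple trend.
The exception is (A): removing B's lone 2p electron is easier than breaking Be's filled 2s².

(A)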